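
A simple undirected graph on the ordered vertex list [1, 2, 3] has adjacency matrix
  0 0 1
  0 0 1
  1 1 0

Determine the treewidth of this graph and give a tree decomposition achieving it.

Treewidth 1.
One optimal decomposition is:
Bags: B1 = {1, 3}  B2 = {2, 3}
Tree: B1–B2

Every bag has size at most 2, so the width is 2 − 1 = 1 and tw(G) ≤ 1. Since G has at least one edge (e.g. 1–3), it is not an edgeless graph, so tw(G) ≥ 1. The upper and lower bounds meet at 1, so that is the treewidth.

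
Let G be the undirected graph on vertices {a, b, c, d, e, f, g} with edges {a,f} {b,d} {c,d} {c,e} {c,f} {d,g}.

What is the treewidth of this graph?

A width-1 tree decomposition is:
Bags: B1 = {c, d}  B2 = {c, e}  B3 = {c, f}  B4 = {a, f}  B5 = {b, d}  B6 = {d, g}
Tree: B1–B2, B2–B3, B3–B4, B1–B5, B1–B6
Every bag has size at most 2, so the width is 2 − 1 = 1 and tw(G) ≤ 1. G has an edge, so its treewidth is at least 1. The upper and lower bounds meet at 1, so that is the treewidth.

1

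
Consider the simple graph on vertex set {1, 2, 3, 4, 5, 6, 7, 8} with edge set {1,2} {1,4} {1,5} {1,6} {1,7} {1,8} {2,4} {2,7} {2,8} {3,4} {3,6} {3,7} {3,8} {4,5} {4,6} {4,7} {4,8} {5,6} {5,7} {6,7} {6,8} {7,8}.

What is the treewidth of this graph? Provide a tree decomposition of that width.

Every bag has size at most 5, so the width is 5 − 1 = 4 and tw(G) ≤ 4. For the lower bound, the 5 vertices {1, 2, 4, 7, 8} are pairwise adjacent, and any tree decomposition puts a clique entirely inside one bag — forcing width ≥ 4. Hence tw(G) = 4 exactly.

Treewidth 4.
One optimal decomposition is:
Bags: B1 = {1, 4, 5, 6, 7}  B2 = {1, 4, 6, 7, 8}  B3 = {3, 4, 6, 7, 8}  B4 = {1, 2, 4, 7, 8}
Tree: B1–B2, B2–B3, B2–B4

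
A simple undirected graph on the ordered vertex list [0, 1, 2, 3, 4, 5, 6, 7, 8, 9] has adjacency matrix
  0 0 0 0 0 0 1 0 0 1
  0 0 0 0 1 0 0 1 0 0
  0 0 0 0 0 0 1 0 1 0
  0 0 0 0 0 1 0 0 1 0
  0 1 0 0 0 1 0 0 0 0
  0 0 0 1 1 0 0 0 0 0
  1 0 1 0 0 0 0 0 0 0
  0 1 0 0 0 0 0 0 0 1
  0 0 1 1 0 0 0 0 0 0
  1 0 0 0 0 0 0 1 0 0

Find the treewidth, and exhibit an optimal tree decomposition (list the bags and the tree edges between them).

Treewidth 2.
One optimal decomposition is:
Bags: B1 = {2, 6, 8}  B2 = {3, 6, 8}  B3 = {3, 5, 6}  B4 = {4, 5, 6}  B5 = {1, 4, 6}  B6 = {1, 6, 7}  B7 = {6, 7, 9}  B8 = {0, 6, 9}
Tree: B1–B2, B2–B3, B3–B4, B4–B5, B5–B6, B6–B7, B7–B8

Each bag holds 3 vertices, so the decomposition has width 2, which upper-bounds the treewidth. The edges 6–2–8–3–5–4–1–7–9–0–6 form a cycle, so G is not a tree and its treewidth is at least 2. Hence tw(G) = 2 exactly.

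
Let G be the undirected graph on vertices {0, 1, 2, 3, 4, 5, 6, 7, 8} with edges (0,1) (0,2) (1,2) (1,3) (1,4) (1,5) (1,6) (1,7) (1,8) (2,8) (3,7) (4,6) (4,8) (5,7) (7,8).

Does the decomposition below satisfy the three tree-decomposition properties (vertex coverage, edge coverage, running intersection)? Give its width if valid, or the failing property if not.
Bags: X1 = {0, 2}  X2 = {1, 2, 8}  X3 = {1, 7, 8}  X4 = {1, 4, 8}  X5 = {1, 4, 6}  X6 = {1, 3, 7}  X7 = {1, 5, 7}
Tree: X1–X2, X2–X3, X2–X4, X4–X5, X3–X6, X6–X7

No — edge (1,0) lies in no bag.

A tree decomposition must satisfy three properties: every vertex lies in some bag; for every edge, both endpoints lie together in some bag; and for every vertex, the bags containing it form a connected subtree. Here edge (1,0) lies in no bag, so the decomposition is invalid.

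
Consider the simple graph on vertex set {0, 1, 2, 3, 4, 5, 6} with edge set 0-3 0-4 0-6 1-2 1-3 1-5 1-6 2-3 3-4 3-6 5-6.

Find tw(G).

2

A width-2 tree decomposition is:
Bags: B1 = {1, 3, 6}  B2 = {0, 3, 6}  B3 = {0, 3, 4}  B4 = {1, 2, 3}  B5 = {1, 5, 6}
Tree: B1–B2, B2–B3, B1–B4, B1–B5
The largest bag has 3 vertices, giving width 2; this decomposition certifies tw(G) ≤ 2. Conversely, {0, 3, 4} is a clique of size 3, and the vertices of any clique must share a bag in every tree decomposition; so some bag has ≥ 3 vertices and tw(G) ≥ 2. The upper and lower bounds meet at 2, so that is the treewidth.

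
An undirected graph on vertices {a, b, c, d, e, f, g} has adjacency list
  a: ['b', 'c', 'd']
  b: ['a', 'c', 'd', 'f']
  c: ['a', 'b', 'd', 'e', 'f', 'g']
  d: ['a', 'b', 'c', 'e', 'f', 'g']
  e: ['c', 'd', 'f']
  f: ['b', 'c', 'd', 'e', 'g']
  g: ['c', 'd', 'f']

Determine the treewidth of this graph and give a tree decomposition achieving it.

Treewidth 3.
One optimal decomposition is:
Bags: B1 = {b, c, d, f}  B2 = {a, b, c, d}  B3 = {c, d, e, f}  B4 = {c, d, f, g}
Tree: B1–B2, B1–B3, B3–B4

The largest bag has 4 vertices, giving width 3; this decomposition certifies tw(G) ≤ 3. For the lower bound, the 4 vertices {a, b, c, d} are pairwise adjacent, and any tree decomposition puts a clique entirely inside one bag — forcing width ≥ 3. The upper and lower bounds meet at 3, so that is the treewidth.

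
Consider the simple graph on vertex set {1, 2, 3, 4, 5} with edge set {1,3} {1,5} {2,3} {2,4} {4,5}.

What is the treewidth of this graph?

A width-2 tree decomposition is:
Bags: B1 = {2, 3, 4}  B2 = {3, 4, 5}  B3 = {1, 3, 5}
Tree: B1–B2, B2–B3
Each bag holds 3 vertices, so the decomposition has width 2, which upper-bounds the treewidth. For the lower bound, G contains the cycle 3–2–4–5–1–3, so G is not a forest; only forests have treewidth ≤ 1, hence tw(G) ≥ 2. Therefore the treewidth is 2.

2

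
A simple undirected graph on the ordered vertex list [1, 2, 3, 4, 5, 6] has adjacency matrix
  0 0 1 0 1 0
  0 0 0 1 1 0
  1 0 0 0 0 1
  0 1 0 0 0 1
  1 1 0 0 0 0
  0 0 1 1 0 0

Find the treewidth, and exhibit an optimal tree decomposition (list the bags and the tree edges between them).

Treewidth 2.
Bags: B1 = {3, 4, 6}  B2 = {2, 3, 4}  B3 = {2, 3, 5}  B4 = {1, 3, 5}
Tree: B1–B2, B2–B3, B3–B4

Every bag has size at most 3, so the width is 3 − 1 = 2 and tw(G) ≤ 2. The edges 3–6–4–2–5–1–3 form a cycle, so G is not a tree and its treewidth is at least 2. Hence tw(G) = 2 exactly.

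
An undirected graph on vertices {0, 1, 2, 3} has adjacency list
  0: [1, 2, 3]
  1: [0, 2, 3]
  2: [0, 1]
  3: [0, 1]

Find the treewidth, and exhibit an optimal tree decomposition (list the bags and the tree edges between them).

Treewidth 2.
Bags: B1 = {0, 1, 3}  B2 = {0, 1, 2}
Tree: B1–B2

The largest bag has 3 vertices, giving width 2; this decomposition certifies tw(G) ≤ 2. Conversely, {0, 1, 2} is a clique of size 3, and the vertices of any clique must share a bag in every tree decomposition; so some bag has ≥ 3 vertices and tw(G) ≥ 2. Therefore the treewidth is 2.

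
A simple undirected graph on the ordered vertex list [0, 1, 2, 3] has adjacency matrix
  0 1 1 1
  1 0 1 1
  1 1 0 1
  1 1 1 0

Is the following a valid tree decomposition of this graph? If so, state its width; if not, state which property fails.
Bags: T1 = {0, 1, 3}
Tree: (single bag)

No — vertex 2 appears in no bag.

A tree decomposition must satisfy three properties: every vertex lies in some bag; for every edge, both endpoints lie together in some bag; and for every vertex, the bags containing it form a connected subtree. Here vertex 2 appears in no bag, so the decomposition is invalid.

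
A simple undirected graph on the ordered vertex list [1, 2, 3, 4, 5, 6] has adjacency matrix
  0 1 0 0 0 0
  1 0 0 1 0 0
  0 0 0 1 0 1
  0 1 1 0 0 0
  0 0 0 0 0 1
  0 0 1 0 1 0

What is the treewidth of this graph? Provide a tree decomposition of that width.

Treewidth 1.
One such decomposition:
Bags: B1 = {1, 2}  B2 = {2, 4}  B3 = {3, 4}  B4 = {3, 6}  B5 = {5, 6}
Tree: B1–B2, B2–B3, B3–B4, B4–B5

The largest bag has 2 vertices, giving width 1; this decomposition certifies tw(G) ≤ 1. Any graph with an edge has treewidth ≥ 1, and G has the edge 1–2. Combining the bounds, tw(G) = 1.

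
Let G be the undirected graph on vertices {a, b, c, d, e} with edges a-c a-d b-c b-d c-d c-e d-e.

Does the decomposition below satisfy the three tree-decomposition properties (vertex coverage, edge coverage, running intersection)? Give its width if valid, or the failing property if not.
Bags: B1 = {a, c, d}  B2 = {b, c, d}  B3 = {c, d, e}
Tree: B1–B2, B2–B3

Every vertex of G appears in some bag (union = {a, b, c, d, e}); every edge is covered by a bag; and for each vertex v the set of bags containing v is connected in the bag tree. The decomposition is therefore valid. The largest bag has 3 vertices, so the width is 2.

Yes; width 2.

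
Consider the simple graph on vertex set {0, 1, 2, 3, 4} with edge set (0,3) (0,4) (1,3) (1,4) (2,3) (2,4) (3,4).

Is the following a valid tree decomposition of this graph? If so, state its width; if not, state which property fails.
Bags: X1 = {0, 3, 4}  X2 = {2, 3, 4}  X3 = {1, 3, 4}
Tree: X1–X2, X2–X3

Checking the three conditions: (i) the bags cover all of {0, 1, 2, 3, 4}; (ii) for each edge, some bag contains both endpoints; (iii) the bags containing any fixed vertex form a subtree. All hold, so the decomposition is valid with width 3 − 1 = 2.

Yes; width 2.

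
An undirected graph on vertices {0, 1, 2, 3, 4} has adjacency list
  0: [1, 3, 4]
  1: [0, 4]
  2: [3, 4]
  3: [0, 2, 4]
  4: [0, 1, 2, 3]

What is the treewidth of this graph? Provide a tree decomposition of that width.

Treewidth 2.
One such decomposition:
Bags: B1 = {0, 1, 4}  B2 = {0, 3, 4}  B3 = {2, 3, 4}
Tree: B1–B2, B2–B3

Every bag has size at most 3, so the width is 3 − 1 = 2 and tw(G) ≤ 2. On the other hand G contains the 3-clique {0, 1, 4}. A clique must lie in a single bag of any decomposition, so no decomposition can have width below 2. The upper and lower bounds meet at 2, so that is the treewidth.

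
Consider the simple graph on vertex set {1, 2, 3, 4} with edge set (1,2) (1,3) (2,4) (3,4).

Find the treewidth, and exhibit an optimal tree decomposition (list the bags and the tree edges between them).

Each bag holds 3 vertices, so the decomposition has width 2, which upper-bounds the treewidth. The edges 3–4–2–1–3 form a cycle, so G is not a tree and its treewidth is at least 2. Therefore the treewidth is 2.

Treewidth 2.
One optimal decomposition is:
Bags: B1 = {2, 3, 4}  B2 = {1, 2, 3}
Tree: B1–B2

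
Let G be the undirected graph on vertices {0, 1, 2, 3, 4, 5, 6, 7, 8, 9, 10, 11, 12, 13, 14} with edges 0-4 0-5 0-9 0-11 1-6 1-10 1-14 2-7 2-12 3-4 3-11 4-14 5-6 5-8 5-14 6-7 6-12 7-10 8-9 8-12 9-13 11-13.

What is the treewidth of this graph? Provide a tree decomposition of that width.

Each bag holds 4 vertices, so the decomposition has width 3, which upper-bounds the treewidth. For the lower bound: the 4 vertex sets {2,7,10}, {1}, {6}, {5,8,12,14} are disjoint, each induces a connected subgraph, and every pair is joined by at least one edge of G. Contracting each set to a single vertex therefore yields K_{4} as a minor, and since treewidth is minor-monotone, tw(G) ≥ tw(K_{4}) = 3. Hence tw(G) = 3 exactly.

Treewidth 3.
One such decomposition:
Bags: B1 = {1, 2, 7, 10}  B2 = {1, 2, 6, 7}  B3 = {1, 2, 6, 12}  B4 = {1, 6, 12, 14}  B5 = {5, 6, 12, 14}  B6 = {5, 8, 12, 14}  B7 = {4, 5, 8, 14}  B8 = {0, 4, 5, 8}  B9 = {0, 4, 8, 9}  B10 = {0, 3, 4, 9}  B11 = {0, 3, 9, 11}  B12 = {3, 9, 11, 13}
Tree: B1–B2, B2–B3, B3–B4, B4–B5, B5–B6, B6–B7, B7–B8, B8–B9, B9–B10, B10–B11, B11–B12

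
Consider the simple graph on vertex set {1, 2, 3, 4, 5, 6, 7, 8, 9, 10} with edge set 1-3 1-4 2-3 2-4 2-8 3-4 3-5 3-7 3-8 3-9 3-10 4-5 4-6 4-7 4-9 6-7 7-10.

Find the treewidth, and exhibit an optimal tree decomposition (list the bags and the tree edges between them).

Each bag holds 3 vertices, so the decomposition has width 2, which upper-bounds the treewidth. Conversely, {2, 3, 8} is a clique of size 3, and the vertices of any clique must share a bag in every tree decomposition; so some bag has ≥ 3 vertices and tw(G) ≥ 2. The upper and lower bounds meet at 2, so that is the treewidth.

Treewidth 2.
Bags: B1 = {3, 4, 5}  B2 = {1, 3, 4}  B3 = {3, 4, 7}  B4 = {3, 4, 9}  B5 = {3, 7, 10}  B6 = {2, 3, 4}  B7 = {2, 3, 8}  B8 = {4, 6, 7}
Tree: B1–B2, B2–B3, B3–B4, B3–B5, B2–B6, B6–B7, B3–B8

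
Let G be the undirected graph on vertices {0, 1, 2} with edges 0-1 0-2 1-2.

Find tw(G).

2

A width-2 tree decomposition is:
Bags: B1 = {0, 1, 2}
Tree: (single bag)
With just one bag of size 3, the width is 3 − 1 = 2, so tw(G) ≤ 2. Conversely, {0, 1, 2} is a clique of size 3, and the vertices of any clique must share a bag in every tree decomposition; so some bag has ≥ 3 vertices and tw(G) ≥ 2. Therefore the treewidth is 2.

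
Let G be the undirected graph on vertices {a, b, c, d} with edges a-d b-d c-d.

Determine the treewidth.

1

A width-1 tree decomposition is:
Bags: B1 = {b, d}  B2 = {a, d}  B3 = {c, d}
Tree: B1–B2, B1–B3
The largest bag has 2 vertices, giving width 1; this decomposition certifies tw(G) ≤ 1. Since G has at least one edge (e.g. d–b), it is not an edgeless graph, so tw(G) ≥ 1. The upper and lower bounds meet at 1, so that is the treewidth.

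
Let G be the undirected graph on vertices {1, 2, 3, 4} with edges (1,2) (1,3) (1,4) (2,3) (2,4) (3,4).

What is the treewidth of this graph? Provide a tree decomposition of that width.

Treewidth 3.
Bags: B1 = {1, 2, 3, 4}
Tree: (single bag)

A single bag containing all 4 vertices is trivially a valid decomposition of width 3. For the lower bound, the 4 vertices {1, 2, 3, 4} are pairwise adjacent, and any tree decomposition puts a clique entirely inside one bag — forcing width ≥ 3. Combining the bounds, tw(G) = 3.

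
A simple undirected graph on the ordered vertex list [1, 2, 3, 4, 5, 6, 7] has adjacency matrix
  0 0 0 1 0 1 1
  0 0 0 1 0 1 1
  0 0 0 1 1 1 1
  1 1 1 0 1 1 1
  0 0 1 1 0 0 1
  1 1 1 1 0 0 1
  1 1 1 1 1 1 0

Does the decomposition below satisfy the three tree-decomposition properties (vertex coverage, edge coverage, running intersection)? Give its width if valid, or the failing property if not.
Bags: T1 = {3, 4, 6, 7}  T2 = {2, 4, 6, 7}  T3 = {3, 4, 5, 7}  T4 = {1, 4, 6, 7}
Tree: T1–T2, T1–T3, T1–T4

Yes; width 3.

Every vertex of G appears in some bag (union = {1, 2, 3, 4, 5, 6, 7}); every edge is covered by a bag; and for each vertex v the set of bags containing v is connected in the bag tree. The decomposition is therefore valid. The largest bag has 4 vertices, so the width is 3.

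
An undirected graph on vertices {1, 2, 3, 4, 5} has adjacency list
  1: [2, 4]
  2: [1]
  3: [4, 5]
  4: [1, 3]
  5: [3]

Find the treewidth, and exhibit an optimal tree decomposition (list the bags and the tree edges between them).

Every bag has size at most 2, so the width is 2 − 1 = 1 and tw(G) ≤ 1. Any graph with an edge has treewidth ≥ 1, and G has the edge 2–1. The upper and lower bounds meet at 1, so that is the treewidth.

Treewidth 1.
One such decomposition:
Bags: B1 = {1, 2}  B2 = {1, 4}  B3 = {3, 4}  B4 = {3, 5}
Tree: B1–B2, B2–B3, B3–B4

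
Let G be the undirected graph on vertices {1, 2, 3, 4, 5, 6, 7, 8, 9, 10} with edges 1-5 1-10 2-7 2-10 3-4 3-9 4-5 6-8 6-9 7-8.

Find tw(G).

2

A width-2 tree decomposition is:
Bags: B1 = {2, 7, 8}  B2 = {2, 8, 10}  B3 = {1, 8, 10}  B4 = {1, 5, 8}  B5 = {4, 5, 8}  B6 = {3, 4, 8}  B7 = {3, 8, 9}  B8 = {6, 8, 9}
Tree: B1–B2, B2–B3, B3–B4, B4–B5, B5–B6, B6–B7, B7–B8
Each bag holds 3 vertices, so the decomposition has width 2, which upper-bounds the treewidth. For the lower bound, G contains the cycle 8–7–2–10–1–5–4–3–9–6–8, so G is not a forest; only forests have treewidth ≤ 1, hence tw(G) ≥ 2. The upper and lower bounds meet at 2, so that is the treewidth.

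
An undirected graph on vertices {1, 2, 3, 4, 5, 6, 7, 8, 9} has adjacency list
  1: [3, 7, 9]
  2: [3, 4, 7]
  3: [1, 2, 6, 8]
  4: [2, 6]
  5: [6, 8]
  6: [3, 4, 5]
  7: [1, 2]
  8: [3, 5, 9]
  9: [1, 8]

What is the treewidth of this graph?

3

A width-3 tree decomposition is:
Bags: B1 = {1, 2, 4, 7}  B2 = {1, 2, 3, 4}  B3 = {1, 3, 4, 6}  B4 = {1, 3, 6, 9}  B5 = {3, 6, 8, 9}  B6 = {5, 6, 8, 9}
Tree: B1–B2, B2–B3, B3–B4, B4–B5, B5–B6
Each bag holds 4 vertices, so the decomposition has width 3, which upper-bounds the treewidth. For the lower bound: the 4 vertex sets {2,4,7}, {1}, {3}, {5,6,8,9} are disjoint, each induces a connected subgraph, and every pair is joined by at least one edge of G. Contracting each set to a single vertex therefore yields K_{4} as a minor, and since treewidth is minor-monotone, tw(G) ≥ tw(K_{4}) = 3. Therefore the treewidth is 3.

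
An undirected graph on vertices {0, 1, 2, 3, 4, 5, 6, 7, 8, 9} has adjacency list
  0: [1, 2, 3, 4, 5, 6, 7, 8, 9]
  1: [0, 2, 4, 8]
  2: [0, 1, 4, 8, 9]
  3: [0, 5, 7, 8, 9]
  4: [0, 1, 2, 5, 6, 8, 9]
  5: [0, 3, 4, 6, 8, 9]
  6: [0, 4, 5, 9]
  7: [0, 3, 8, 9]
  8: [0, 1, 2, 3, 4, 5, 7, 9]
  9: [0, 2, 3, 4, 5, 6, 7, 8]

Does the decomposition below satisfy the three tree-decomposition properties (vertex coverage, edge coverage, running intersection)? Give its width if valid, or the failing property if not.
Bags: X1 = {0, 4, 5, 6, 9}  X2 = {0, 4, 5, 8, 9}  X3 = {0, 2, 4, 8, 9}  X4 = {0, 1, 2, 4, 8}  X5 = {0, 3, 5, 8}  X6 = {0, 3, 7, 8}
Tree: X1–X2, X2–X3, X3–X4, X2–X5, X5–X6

No — edge (9,3) lies in no bag.

A tree decomposition must satisfy three properties: every vertex lies in some bag; for every edge, both endpoints lie together in some bag; and for every vertex, the bags containing it form a connected subtree. Here edge (9,3) lies in no bag, so the decomposition is invalid.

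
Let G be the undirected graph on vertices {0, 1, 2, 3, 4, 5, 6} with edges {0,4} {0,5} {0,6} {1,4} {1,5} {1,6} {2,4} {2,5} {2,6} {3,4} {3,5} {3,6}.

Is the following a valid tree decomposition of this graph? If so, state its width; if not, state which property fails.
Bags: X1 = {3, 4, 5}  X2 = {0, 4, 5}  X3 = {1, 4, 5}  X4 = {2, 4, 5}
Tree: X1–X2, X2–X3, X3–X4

A tree decomposition must satisfy three properties: every vertex lies in some bag; for every edge, both endpoints lie together in some bag; and for every vertex, the bags containing it form a connected subtree. Here vertex 6 appears in no bag, so the decomposition is invalid.

No — vertex 6 appears in no bag.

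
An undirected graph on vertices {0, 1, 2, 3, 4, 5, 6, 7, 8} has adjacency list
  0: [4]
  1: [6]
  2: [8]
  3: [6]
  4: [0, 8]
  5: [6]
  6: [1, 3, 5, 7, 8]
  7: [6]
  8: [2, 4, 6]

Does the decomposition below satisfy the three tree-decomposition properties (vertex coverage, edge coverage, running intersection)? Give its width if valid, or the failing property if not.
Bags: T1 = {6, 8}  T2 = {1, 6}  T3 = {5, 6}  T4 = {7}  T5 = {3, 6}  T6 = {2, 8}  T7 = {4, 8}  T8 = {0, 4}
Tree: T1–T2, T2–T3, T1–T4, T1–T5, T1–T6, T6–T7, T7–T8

No — edge (6,7) lies in no bag.

A tree decomposition must satisfy three properties: every vertex lies in some bag; for every edge, both endpoints lie together in some bag; and for every vertex, the bags containing it form a connected subtree. Here edge (6,7) lies in no bag, so the decomposition is invalid.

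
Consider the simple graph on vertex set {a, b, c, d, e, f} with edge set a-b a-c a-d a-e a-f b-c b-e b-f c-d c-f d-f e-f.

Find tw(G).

3

A width-3 tree decomposition is:
Bags: B1 = {a, b, c, f}  B2 = {a, b, e, f}  B3 = {a, c, d, f}
Tree: B1–B2, B1–B3
Each bag holds 4 vertices, so the decomposition has width 3, which upper-bounds the treewidth. Conversely, {a, b, e, f} is a clique of size 4, and the vertices of any clique must share a bag in every tree decomposition; so some bag has ≥ 4 vertices and tw(G) ≥ 3. The upper and lower bounds meet at 3, so that is the treewidth.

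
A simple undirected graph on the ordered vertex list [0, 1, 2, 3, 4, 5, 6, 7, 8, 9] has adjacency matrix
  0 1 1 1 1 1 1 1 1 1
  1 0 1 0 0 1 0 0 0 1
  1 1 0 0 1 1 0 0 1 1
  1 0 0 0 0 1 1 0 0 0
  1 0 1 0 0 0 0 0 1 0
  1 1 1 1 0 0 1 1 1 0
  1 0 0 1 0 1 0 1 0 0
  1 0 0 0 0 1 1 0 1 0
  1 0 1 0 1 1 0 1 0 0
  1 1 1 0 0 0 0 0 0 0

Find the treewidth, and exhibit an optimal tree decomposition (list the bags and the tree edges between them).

The largest bag has 4 vertices, giving width 3; this decomposition certifies tw(G) ≤ 3. Conversely, {0, 1, 2, 9} is a clique of size 4, and the vertices of any clique must share a bag in every tree decomposition; so some bag has ≥ 4 vertices and tw(G) ≥ 3. Hence tw(G) = 3 exactly.

Treewidth 3.
One optimal decomposition is:
Bags: B1 = {0, 5, 7, 8}  B2 = {0, 5, 6, 7}  B3 = {0, 3, 5, 6}  B4 = {0, 2, 5, 8}  B5 = {0, 1, 2, 5}  B6 = {0, 1, 2, 9}  B7 = {0, 2, 4, 8}
Tree: B1–B2, B2–B3, B1–B4, B4–B5, B5–B6, B4–B7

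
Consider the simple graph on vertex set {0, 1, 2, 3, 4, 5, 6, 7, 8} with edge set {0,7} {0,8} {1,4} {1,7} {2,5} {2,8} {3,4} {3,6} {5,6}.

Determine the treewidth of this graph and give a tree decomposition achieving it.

The largest bag has 3 vertices, giving width 2; this decomposition certifies tw(G) ≤ 2. For the lower bound, G contains the cycle 4–3–6–5–2–8–0–7–1–4, so G is not a forest; only forests have treewidth ≤ 1, hence tw(G) ≥ 2. Therefore the treewidth is 2.

Treewidth 2.
Bags: B1 = {3, 4, 6}  B2 = {4, 5, 6}  B3 = {2, 4, 5}  B4 = {2, 4, 8}  B5 = {0, 4, 8}  B6 = {0, 4, 7}  B7 = {1, 4, 7}
Tree: B1–B2, B2–B3, B3–B4, B4–B5, B5–B6, B6–B7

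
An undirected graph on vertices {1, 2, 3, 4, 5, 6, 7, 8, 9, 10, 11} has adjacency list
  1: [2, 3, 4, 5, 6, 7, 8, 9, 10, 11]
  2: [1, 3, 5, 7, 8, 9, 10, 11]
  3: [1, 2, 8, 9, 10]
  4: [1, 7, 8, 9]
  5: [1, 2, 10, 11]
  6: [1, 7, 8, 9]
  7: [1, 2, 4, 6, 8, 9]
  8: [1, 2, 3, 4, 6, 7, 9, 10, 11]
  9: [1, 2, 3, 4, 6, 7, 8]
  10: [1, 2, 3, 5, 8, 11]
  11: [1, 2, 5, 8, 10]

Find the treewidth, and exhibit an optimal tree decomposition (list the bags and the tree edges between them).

The largest bag has 5 vertices, giving width 4; this decomposition certifies tw(G) ≤ 4. On the other hand G contains the 5-clique {1, 2, 8, 10, 11}. A clique must lie in a single bag of any decomposition, so no decomposition can have width below 4. The upper and lower bounds meet at 4, so that is the treewidth.

Treewidth 4.
One such decomposition:
Bags: B1 = {1, 2, 7, 8, 9}  B2 = {1, 6, 7, 8, 9}  B3 = {1, 2, 3, 8, 9}  B4 = {1, 4, 7, 8, 9}  B5 = {1, 2, 3, 8, 10}  B6 = {1, 2, 8, 10, 11}  B7 = {1, 2, 5, 10, 11}
Tree: B1–B2, B1–B3, B2–B4, B3–B5, B5–B6, B6–B7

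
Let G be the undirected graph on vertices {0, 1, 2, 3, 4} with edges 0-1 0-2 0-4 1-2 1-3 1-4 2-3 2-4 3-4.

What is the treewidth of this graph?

A width-3 tree decomposition is:
Bags: B1 = {1, 2, 3, 4}  B2 = {0, 1, 2, 4}
Tree: B1–B2
Each bag holds 4 vertices, so the decomposition has width 3, which upper-bounds the treewidth. For the lower bound, the 4 vertices {0, 1, 2, 4} are pairwise adjacent, and any tree decomposition puts a clique entirely inside one bag — forcing width ≥ 3. Combining the bounds, tw(G) = 3.

3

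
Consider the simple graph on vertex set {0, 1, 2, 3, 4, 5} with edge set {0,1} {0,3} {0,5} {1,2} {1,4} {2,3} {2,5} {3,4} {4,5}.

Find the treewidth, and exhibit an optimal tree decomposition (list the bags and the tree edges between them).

Each bag holds 4 vertices, so the decomposition has width 3, which upper-bounds the treewidth. For the lower bound: the 4 vertex sets {0,5}, {1,4}, {2}, {3} are disjoint, each induces a connected subgraph, and every pair is joined by at least one edge of G. Contracting each set to a single vertex therefore yields K_{4} as a minor, and since treewidth is minor-monotone, tw(G) ≥ tw(K_{4}) = 3. Therefore the treewidth is 3.

Treewidth 3.
One optimal decomposition is:
Bags: B1 = {0, 2, 4, 5}  B2 = {0, 1, 2, 4}  B3 = {0, 2, 3, 4}
Tree: B1–B2, B2–B3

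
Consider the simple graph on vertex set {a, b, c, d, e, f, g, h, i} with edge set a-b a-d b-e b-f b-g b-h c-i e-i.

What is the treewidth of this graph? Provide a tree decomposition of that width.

The largest bag has 2 vertices, giving width 1; this decomposition certifies tw(G) ≤ 1. Since G has at least one edge (e.g. b–a), it is not an edgeless graph, so tw(G) ≥ 1. Hence tw(G) = 1 exactly.

Treewidth 1.
Bags: B1 = {a, b}  B2 = {b, f}  B3 = {b, h}  B4 = {b, e}  B5 = {a, d}  B6 = {e, i}  B7 = {b, g}  B8 = {c, i}
Tree: B1–B2, B2–B3, B3–B4, B1–B5, B4–B6, B2–B7, B6–B8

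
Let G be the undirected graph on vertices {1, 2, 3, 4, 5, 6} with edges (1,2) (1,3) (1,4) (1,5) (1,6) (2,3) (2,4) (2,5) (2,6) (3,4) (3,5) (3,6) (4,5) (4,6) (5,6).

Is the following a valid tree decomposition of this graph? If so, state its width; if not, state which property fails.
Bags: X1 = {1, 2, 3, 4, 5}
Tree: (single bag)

No — vertex 6 appears in no bag.

A tree decomposition must satisfy three properties: every vertex lies in some bag; for every edge, both endpoints lie together in some bag; and for every vertex, the bags containing it form a connected subtree. Here vertex 6 appears in no bag, so the decomposition is invalid.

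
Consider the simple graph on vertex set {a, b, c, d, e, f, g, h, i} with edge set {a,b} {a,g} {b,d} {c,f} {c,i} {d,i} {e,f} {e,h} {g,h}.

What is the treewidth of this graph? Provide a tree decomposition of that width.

The largest bag has 3 vertices, giving width 2; this decomposition certifies tw(G) ≤ 2. For the lower bound, G contains the cycle b–d–i–c–f–e–h–g–a–b, so G is not a forest; only forests have treewidth ≤ 1, hence tw(G) ≥ 2. Therefore the treewidth is 2.

Treewidth 2.
Bags: B1 = {b, d, i}  B2 = {b, c, i}  B3 = {b, c, f}  B4 = {b, e, f}  B5 = {b, e, h}  B6 = {b, g, h}  B7 = {a, b, g}
Tree: B1–B2, B2–B3, B3–B4, B4–B5, B5–B6, B6–B7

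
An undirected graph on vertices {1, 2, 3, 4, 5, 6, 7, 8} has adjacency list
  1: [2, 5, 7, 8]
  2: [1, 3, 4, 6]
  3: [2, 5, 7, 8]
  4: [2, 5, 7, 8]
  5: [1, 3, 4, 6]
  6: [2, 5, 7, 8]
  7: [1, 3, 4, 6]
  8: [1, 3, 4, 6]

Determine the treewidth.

A width-4 tree decomposition is:
Bags: B1 = {1, 2, 3, 4, 6}  B2 = {1, 3, 4, 6, 7}  B3 = {1, 3, 4, 5, 6}  B4 = {1, 3, 4, 6, 8}
Tree: B1–B2, B2–B3, B3–B4
The largest bag has 5 vertices, giving width 4; this decomposition certifies tw(G) ≤ 4. For the lower bound: the 5 vertex sets {1,2}, {4,7}, {5,6}, {3}, {8} are disjoint, each induces a connected subgraph, and every pair is joined by at least one edge of G. Contracting each set to a single vertex therefore yields K_{5} as a minor, and since treewidth is minor-monotone, tw(G) ≥ tw(K_{5}) = 4. Therefore the treewidth is 4.

4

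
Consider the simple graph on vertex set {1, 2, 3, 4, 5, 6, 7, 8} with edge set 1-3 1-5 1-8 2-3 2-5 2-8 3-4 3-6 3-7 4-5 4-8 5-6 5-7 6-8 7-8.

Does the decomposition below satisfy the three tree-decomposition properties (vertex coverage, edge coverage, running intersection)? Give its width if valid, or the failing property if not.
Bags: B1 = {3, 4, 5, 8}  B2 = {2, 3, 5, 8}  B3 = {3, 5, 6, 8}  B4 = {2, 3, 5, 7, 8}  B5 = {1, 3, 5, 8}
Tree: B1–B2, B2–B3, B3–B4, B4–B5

No — bags containing vertex 2 are not connected in the tree.

A tree decomposition must satisfy three properties: every vertex lies in some bag; for every edge, both endpoints lie together in some bag; and for every vertex, the bags containing it form a connected subtree. Here bags containing vertex 2 are not connected in the tree, so the decomposition is invalid.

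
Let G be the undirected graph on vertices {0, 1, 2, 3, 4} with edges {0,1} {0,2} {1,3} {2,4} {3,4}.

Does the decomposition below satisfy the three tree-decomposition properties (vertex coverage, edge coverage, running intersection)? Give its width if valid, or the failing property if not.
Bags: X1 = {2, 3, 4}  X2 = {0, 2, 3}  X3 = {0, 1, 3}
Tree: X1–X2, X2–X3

Checking the three conditions: (i) the bags cover all of {0, 1, 2, 3, 4}; (ii) for each edge, some bag contains both endpoints; (iii) the bags containing any fixed vertex form a subtree. All hold, so the decomposition is valid with width 3 − 1 = 2.

Yes; width 2.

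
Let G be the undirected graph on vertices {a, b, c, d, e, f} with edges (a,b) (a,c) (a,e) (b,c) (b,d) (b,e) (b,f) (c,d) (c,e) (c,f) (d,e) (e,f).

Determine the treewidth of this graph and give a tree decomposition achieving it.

Every bag has size at most 4, so the width is 4 − 1 = 3 and tw(G) ≤ 3. For the lower bound, the 4 vertices {b, c, d, e} are pairwise adjacent, and any tree decomposition puts a clique entirely inside one bag — forcing width ≥ 3. Hence tw(G) = 3 exactly.

Treewidth 3.
One such decomposition:
Bags: B1 = {b, c, d, e}  B2 = {a, b, c, e}  B3 = {b, c, e, f}
Tree: B1–B2, B2–B3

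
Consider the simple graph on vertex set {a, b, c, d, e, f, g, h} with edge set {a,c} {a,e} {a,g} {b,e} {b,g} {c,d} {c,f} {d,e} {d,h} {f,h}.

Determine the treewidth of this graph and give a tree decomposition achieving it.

Every bag has size at most 3, so the width is 3 − 1 = 2 and tw(G) ≤ 2. The edges b–g–a–e–b form a cycle, so G is not a tree and its treewidth is at least 2. The upper and lower bounds meet at 2, so that is the treewidth.

Treewidth 2.
One optimal decomposition is:
Bags: B1 = {b, e, g}  B2 = {a, e, g}  B3 = {a, d, e}  B4 = {a, c, d}  B5 = {c, d, h}  B6 = {c, f, h}
Tree: B1–B2, B2–B3, B3–B4, B4–B5, B5–B6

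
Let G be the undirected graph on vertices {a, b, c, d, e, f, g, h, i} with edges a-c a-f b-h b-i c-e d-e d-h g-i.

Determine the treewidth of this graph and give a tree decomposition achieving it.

Treewidth 1.
One optimal decomposition is:
Bags: B1 = {a, f}  B2 = {a, c}  B3 = {c, e}  B4 = {d, e}  B5 = {d, h}  B6 = {b, h}  B7 = {b, i}  B8 = {g, i}
Tree: B1–B2, B2–B3, B3–B4, B4–B5, B5–B6, B6–B7, B7–B8

The largest bag has 2 vertices, giving width 1; this decomposition certifies tw(G) ≤ 1. G has an edge, so its treewidth is at least 1. Combining the bounds, tw(G) = 1.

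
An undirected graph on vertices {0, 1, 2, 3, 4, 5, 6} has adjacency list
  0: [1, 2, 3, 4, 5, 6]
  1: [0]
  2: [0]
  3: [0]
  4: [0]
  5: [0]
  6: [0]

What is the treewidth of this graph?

A width-1 tree decomposition is:
Bags: B1 = {0, 2}  B2 = {0, 4}  B3 = {0, 6}  B4 = {0, 5}  B5 = {0, 3}  B6 = {0, 1}
Tree: B1–B2, B1–B3, B1–B4, B3–B5, B4–B6
The largest bag has 2 vertices, giving width 1; this decomposition certifies tw(G) ≤ 1. G has an edge, so its treewidth is at least 1. Combining the bounds, tw(G) = 1.

1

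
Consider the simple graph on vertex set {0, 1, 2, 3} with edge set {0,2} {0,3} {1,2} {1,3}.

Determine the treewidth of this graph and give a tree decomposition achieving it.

Treewidth 2.
Bags: B1 = {0, 2, 3}  B2 = {1, 2, 3}
Tree: B1–B2

Each bag holds 3 vertices, so the decomposition has width 2, which upper-bounds the treewidth. For the lower bound, G contains the cycle 3–0–2–1–3, so G is not a forest; only forests have treewidth ≤ 1, hence tw(G) ≥ 2. Therefore the treewidth is 2.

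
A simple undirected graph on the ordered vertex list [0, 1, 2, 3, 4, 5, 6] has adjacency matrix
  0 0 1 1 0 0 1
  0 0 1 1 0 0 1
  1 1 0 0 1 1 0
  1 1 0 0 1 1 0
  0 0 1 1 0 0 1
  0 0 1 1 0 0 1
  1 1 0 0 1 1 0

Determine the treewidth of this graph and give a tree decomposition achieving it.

Treewidth 3.
Bags: B1 = {2, 3, 5, 6}  B2 = {0, 2, 3, 6}  B3 = {1, 2, 3, 6}  B4 = {2, 3, 4, 6}
Tree: B1–B2, B2–B3, B3–B4

Each bag holds 4 vertices, so the decomposition has width 3, which upper-bounds the treewidth. For the lower bound: the 4 vertex sets {5,6}, {0,2}, {3}, {1} are disjoint, each induces a connected subgraph, and every pair is joined by at least one edge of G. Contracting each set to a single vertex therefore yields K_{4} as a minor, and since treewidth is minor-monotone, tw(G) ≥ tw(K_{4}) = 3. Therefore the treewidth is 3.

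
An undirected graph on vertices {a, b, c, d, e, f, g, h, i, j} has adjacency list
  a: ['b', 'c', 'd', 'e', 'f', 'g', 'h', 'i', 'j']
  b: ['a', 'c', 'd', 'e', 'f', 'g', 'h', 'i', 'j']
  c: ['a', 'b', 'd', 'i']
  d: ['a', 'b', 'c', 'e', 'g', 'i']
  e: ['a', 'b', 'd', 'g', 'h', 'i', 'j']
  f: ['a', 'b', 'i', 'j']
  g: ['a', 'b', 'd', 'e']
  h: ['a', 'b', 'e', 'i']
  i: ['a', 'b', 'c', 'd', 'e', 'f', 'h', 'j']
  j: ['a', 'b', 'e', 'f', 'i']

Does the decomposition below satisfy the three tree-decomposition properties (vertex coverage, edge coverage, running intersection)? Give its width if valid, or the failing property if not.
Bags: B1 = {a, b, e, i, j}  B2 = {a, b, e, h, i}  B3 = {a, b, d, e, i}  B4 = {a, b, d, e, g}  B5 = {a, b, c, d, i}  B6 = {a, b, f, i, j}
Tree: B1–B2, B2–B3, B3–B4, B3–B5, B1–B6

Yes; width 4.

Checking the three conditions: (i) the bags cover all of {a, b, c, d, e, f, g, h, i, j}; (ii) for each edge, some bag contains both endpoints; (iii) the bags containing any fixed vertex form a subtree. All hold, so the decomposition is valid with width 5 − 1 = 4.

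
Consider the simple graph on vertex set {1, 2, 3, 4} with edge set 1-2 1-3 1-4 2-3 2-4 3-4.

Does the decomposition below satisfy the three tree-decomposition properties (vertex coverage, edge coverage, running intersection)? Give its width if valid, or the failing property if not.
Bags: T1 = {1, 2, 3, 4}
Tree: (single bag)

Checking the three conditions: (i) the bags cover all of {1, 2, 3, 4}; (ii) for each edge, some bag contains both endpoints; (iii) the bags containing any fixed vertex form a subtree. All hold, so the decomposition is valid with width 4 − 1 = 3.

Yes; width 3.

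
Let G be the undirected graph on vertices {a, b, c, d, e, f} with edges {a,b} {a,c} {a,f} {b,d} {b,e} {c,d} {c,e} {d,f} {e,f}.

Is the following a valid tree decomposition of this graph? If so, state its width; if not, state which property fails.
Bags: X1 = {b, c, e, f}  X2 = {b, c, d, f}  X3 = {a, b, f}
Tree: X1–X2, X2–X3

A tree decomposition must satisfy three properties: every vertex lies in some bag; for every edge, both endpoints lie together in some bag; and for every vertex, the bags containing it form a connected subtree. Here edge (c,a) lies in no bag, so the decomposition is invalid.

No — edge (c,a) lies in no bag.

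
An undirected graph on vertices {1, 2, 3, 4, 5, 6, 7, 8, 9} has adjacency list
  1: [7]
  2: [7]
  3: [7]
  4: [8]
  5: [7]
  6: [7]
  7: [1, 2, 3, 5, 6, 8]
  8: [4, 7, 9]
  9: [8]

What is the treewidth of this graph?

1

A width-1 tree decomposition is:
Bags: B1 = {6, 7}  B2 = {1, 7}  B3 = {7, 8}  B4 = {4, 8}  B5 = {8, 9}  B6 = {2, 7}  B7 = {3, 7}  B8 = {5, 7}
Tree: B1–B2, B1–B3, B3–B4, B4–B5, B2–B6, B3–B7, B2–B8
Every bag has size at most 2, so the width is 2 − 1 = 1 and tw(G) ≤ 1. Any graph with an edge has treewidth ≥ 1, and G has the edge 6–7. The upper and lower bounds meet at 1, so that is the treewidth.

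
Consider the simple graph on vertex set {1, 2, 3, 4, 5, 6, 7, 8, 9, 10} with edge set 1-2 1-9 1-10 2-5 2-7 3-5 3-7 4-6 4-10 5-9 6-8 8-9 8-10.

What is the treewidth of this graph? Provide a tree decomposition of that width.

Treewidth 2.
Bags: B1 = {4, 6, 10}  B2 = {6, 8, 10}  B3 = {1, 8, 10}  B4 = {1, 8, 9}  B5 = {1, 2, 9}  B6 = {2, 5, 9}  B7 = {2, 5, 7}  B8 = {3, 5, 7}
Tree: B1–B2, B2–B3, B3–B4, B4–B5, B5–B6, B6–B7, B7–B8

The largest bag has 3 vertices, giving width 2; this decomposition certifies tw(G) ≤ 2. Since 4–6–8–10–4 is a cycle in G, G is not acyclic. Forests are exactly the graphs of treewidth ≤ 1, so tw(G) ≥ 2. The upper and lower bounds meet at 2, so that is the treewidth.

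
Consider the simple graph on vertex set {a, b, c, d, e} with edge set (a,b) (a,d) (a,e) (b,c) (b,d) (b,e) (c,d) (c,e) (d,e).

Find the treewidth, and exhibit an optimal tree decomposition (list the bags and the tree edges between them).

Each bag holds 4 vertices, so the decomposition has width 3, which upper-bounds the treewidth. Conversely, {b, c, d, e} is a clique of size 4, and the vertices of any clique must share a bag in every tree decomposition; so some bag has ≥ 4 vertices and tw(G) ≥ 3. Combining the bounds, tw(G) = 3.

Treewidth 3.
Bags: B1 = {a, b, d, e}  B2 = {b, c, d, e}
Tree: B1–B2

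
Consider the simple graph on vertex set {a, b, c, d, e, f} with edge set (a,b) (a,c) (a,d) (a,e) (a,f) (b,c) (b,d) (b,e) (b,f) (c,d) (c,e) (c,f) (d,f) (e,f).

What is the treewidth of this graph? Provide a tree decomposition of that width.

Each bag holds 5 vertices, so the decomposition has width 4, which upper-bounds the treewidth. Conversely, {a, b, c, d, f} is a clique of size 5, and the vertices of any clique must share a bag in every tree decomposition; so some bag has ≥ 5 vertices and tw(G) ≥ 4. Therefore the treewidth is 4.

Treewidth 4.
One such decomposition:
Bags: B1 = {a, b, c, d, f}  B2 = {a, b, c, e, f}
Tree: B1–B2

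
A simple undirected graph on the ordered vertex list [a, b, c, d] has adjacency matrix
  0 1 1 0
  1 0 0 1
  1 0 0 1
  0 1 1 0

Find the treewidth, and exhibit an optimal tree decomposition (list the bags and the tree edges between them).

Treewidth 2.
One such decomposition:
Bags: B1 = {b, c, d}  B2 = {a, b, c}
Tree: B1–B2

Every bag has size at most 3, so the width is 3 − 1 = 2 and tw(G) ≤ 2. For the lower bound, G contains the cycle b–d–c–a–b, so G is not a forest; only forests have treewidth ≤ 1, hence tw(G) ≥ 2. Therefore the treewidth is 2.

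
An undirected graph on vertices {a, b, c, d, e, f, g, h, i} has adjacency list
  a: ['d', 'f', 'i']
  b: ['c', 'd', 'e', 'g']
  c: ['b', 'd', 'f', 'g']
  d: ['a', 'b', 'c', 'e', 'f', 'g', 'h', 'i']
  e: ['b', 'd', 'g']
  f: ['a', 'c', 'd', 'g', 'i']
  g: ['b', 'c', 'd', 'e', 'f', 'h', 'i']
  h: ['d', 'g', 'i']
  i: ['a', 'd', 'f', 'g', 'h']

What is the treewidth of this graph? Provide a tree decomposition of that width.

The largest bag has 4 vertices, giving width 3; this decomposition certifies tw(G) ≤ 3. Conversely, {b, d, e, g} is a clique of size 4, and the vertices of any clique must share a bag in every tree decomposition; so some bag has ≥ 4 vertices and tw(G) ≥ 3. Combining the bounds, tw(G) = 3.

Treewidth 3.
One such decomposition:
Bags: B1 = {d, f, g, i}  B2 = {c, d, f, g}  B3 = {d, g, h, i}  B4 = {a, d, f, i}  B5 = {b, c, d, g}  B6 = {b, d, e, g}
Tree: B1–B2, B1–B3, B1–B4, B2–B5, B5–B6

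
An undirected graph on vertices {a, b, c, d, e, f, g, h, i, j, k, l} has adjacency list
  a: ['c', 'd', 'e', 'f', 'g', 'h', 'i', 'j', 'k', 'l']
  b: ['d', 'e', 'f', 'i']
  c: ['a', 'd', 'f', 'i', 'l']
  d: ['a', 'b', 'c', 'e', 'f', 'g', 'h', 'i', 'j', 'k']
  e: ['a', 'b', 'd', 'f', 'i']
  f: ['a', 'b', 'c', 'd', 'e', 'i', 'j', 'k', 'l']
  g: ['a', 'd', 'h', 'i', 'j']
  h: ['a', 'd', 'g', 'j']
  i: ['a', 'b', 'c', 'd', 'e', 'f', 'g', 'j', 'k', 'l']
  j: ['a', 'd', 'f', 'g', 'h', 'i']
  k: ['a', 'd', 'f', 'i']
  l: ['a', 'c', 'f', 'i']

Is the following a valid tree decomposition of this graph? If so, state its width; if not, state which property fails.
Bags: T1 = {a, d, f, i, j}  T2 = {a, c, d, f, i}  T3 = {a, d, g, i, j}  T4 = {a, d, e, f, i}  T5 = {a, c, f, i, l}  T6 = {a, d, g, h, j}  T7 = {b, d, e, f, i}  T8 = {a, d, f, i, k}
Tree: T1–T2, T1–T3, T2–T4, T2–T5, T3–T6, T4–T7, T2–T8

Checking the three conditions: (i) the bags cover all of {a, b, c, d, e, f, g, h, i, j, k, l}; (ii) for each edge, some bag contains both endpoints; (iii) the bags containing any fixed vertex form a subtree. All hold, so the decomposition is valid with width 5 − 1 = 4.

Yes; width 4.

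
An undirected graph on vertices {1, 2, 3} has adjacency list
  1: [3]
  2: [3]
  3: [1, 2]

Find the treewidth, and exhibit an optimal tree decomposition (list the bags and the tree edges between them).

Every bag has size at most 2, so the width is 2 − 1 = 1 and tw(G) ≤ 1. G has an edge, so its treewidth is at least 1. Hence tw(G) = 1 exactly.

Treewidth 1.
One such decomposition:
Bags: B1 = {2, 3}  B2 = {1, 3}
Tree: B1–B2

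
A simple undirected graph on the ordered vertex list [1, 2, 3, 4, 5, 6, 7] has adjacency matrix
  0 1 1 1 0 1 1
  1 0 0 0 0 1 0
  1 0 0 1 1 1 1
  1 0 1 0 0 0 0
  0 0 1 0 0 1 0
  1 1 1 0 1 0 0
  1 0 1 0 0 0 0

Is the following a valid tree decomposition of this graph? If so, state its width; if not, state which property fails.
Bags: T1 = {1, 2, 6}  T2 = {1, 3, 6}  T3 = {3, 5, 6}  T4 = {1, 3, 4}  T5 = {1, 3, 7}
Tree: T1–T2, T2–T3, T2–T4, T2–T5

Checking the three conditions: (i) the bags cover all of {1, 2, 3, 4, 5, 6, 7}; (ii) for each edge, some bag contains both endpoints; (iii) the bags containing any fixed vertex form a subtree. All hold, so the decomposition is valid with width 3 − 1 = 2.

Yes; width 2.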